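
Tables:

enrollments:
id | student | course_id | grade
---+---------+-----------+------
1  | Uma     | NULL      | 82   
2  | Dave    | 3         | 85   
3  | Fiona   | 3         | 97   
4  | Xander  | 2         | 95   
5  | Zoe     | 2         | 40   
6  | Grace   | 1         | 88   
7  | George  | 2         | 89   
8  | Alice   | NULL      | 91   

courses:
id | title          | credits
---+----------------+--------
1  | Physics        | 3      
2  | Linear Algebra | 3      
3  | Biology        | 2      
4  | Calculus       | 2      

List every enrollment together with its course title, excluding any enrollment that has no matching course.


INNER JOIN keeps only enrollments rows whose course_id matches an id in courses. Walk through each enrollment:
  - enrollment 1 (Uma): course_id=NULL, no match -> dropped
  - enrollment 2 (Dave): course_id=3 -> matches Biology
  - enrollment 3 (Fiona): course_id=3 -> matches Biology
  - enrollment 4 (Xander): course_id=2 -> matches Linear Algebra
  - enrollment 5 (Zoe): course_id=2 -> matches Linear Algebra
  - enrollment 6 (Grace): course_id=1 -> matches Physics
  - enrollment 7 (George): course_id=2 -> matches Linear Algebra
  - enrollment 8 (Alice): course_id=NULL, no match -> dropped
So 2 of 8 rows are dropped.

SQL:
SELECT a.student, b.title AS course
FROM enrollments a
INNER JOIN courses b ON a.course_id = b.id

Result:
student | course        
--------+---------------
Dave    | Biology       
Fiona   | Biology       
Xander  | Linear Algebra
Zoe     | Linear Algebra
Grace   | Physics       
George  | Linear Algebra


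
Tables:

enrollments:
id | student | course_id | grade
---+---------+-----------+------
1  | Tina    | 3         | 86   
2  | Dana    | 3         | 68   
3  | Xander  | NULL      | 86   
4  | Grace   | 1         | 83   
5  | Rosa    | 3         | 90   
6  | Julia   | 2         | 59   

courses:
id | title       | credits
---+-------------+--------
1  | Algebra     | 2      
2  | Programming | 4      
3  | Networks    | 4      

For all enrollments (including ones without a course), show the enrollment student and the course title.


LEFT JOIN keeps every row from enrollments (the left table); where course_id has no match in courses, the course columns become NULL. Walk through each enrollment:
  - enrollment 1 (Tina): course_id=3 -> matches Networks
  - enrollment 2 (Dana): course_id=3 -> matches Networks
  - enrollment 3 (Xander): course_id=NULL, no match -> kept with NULL
  - enrollment 4 (Grace): course_id=1 -> matches Algebra
  - enrollment 5 (Rosa): course_id=3 -> matches Networks
  - enrollment 6 (Julia): course_id=2 -> matches Programming
All 6 rows appear; 1 has NULL course.

SQL:
SELECT a.student, b.title AS course
FROM enrollments a
LEFT JOIN courses b ON a.course_id = b.id

Result:
student | course     
--------+------------
Tina    | Networks   
Dana    | Networks   
Xander  | NULL       
Grace   | Algebra    
Rosa    | Networks   
Julia   | Programming


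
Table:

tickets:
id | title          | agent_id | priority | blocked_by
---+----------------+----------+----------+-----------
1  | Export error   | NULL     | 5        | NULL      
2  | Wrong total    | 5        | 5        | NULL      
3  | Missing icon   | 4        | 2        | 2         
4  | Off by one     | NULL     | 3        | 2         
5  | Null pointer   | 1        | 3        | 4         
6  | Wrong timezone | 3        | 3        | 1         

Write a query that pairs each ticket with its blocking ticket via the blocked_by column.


This is a self-join: tickets is joined to a second copy of itself, matching each row's blocked_by to another row's id. Use LEFT JOIN so rows with blocked_by=NULL are kept.
  - ticket 1 (Export error): blocked_by=NULL -> NULL
  - ticket 2 (Wrong total): blocked_by=NULL -> NULL
  - ticket 3 (Missing icon): blocked_by=2 -> Wrong total
  - ticket 4 (Off by one): blocked_by=2 -> Wrong total
  - ticket 5 (Null pointer): blocked_by=4 -> Off by one
  - ticket 6 (Wrong timezone): blocked_by=1 -> Export error

SQL:
SELECT a.title AS item, b.title AS blocked_by
FROM tickets a
LEFT JOIN tickets b ON a.blocked_by = b.id

Result:
item           | blocked_by  
---------------+-------------
Export error   | NULL        
Wrong total    | NULL        
Missing icon   | Wrong total 
Off by one     | Wrong total 
Null pointer   | Off by one  
Wrong timezone | Export error


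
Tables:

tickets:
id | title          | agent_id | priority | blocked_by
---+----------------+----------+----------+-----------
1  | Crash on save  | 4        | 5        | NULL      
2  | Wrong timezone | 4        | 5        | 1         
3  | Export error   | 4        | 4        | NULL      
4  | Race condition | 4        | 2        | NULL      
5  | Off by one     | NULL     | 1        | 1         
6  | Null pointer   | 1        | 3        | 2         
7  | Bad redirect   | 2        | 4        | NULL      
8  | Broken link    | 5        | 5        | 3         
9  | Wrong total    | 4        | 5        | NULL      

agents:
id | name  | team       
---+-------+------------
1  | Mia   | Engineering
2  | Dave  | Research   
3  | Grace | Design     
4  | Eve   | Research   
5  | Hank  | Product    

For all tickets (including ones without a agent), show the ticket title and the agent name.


LEFT JOIN keeps every row from tickets (the left table); where agent_id has no match in agents, the agent columns become NULL. Walk through each ticket:
  - ticket 1 (Crash on save): agent_id=4 -> matches Eve
  - ticket 2 (Wrong timezone): agent_id=4 -> matches Eve
  - ticket 3 (Export error): agent_id=4 -> matches Eve
  - ticket 4 (Race condition): agent_id=4 -> matches Eve
  - ticket 5 (Off by one): agent_id=NULL, no match -> kept with NULL
  - ticket 6 (Null pointer): agent_id=1 -> matches Mia
  - ticket 7 (Bad redirect): agent_id=2 -> matches Dave
  - ticket 8 (Broken link): agent_id=5 -> matches Hank
  - ticket 9 (Wrong total): agent_id=4 -> matches Eve
All 9 rows appear; 1 has NULL agent.

SQL:
SELECT a.title, b.name AS agent
FROM tickets a
LEFT JOIN agents b ON a.agent_id = b.id

Result:
title          | agent
---------------+------
Crash on save  | Eve  
Wrong timezone | Eve  
Export error   | Eve  
Race condition | Eve  
Off by one     | NULL 
Null pointer   | Mia  
Bad redirect   | Dave 
Broken link    | Hank 
Wrong total    | Eve  


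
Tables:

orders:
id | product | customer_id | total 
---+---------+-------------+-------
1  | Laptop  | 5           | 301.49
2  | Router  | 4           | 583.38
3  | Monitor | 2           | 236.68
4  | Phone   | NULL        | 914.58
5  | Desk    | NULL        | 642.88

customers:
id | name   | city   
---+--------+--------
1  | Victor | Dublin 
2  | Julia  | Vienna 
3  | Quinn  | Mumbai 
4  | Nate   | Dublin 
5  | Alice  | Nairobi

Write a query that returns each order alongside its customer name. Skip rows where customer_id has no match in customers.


INNER JOIN keeps only orders rows whose customer_id matches an id in customers. Walk through each order:
  - order 1 (Laptop): customer_id=5 -> matches Alice
  - order 2 (Router): customer_id=4 -> matches Nate
  - order 3 (Monitor): customer_id=2 -> matches Julia
  - order 4 (Phone): customer_id=NULL, no match -> dropped
  - order 5 (Desk): customer_id=NULL, no match -> dropped
So 2 of 5 rows are dropped.

SQL:
SELECT a.product, b.name AS customer
FROM orders a
INNER JOIN customers b ON a.customer_id = b.id

Result:
product | customer
--------+---------
Laptop  | Alice   
Router  | Nate    
Monitor | Julia   


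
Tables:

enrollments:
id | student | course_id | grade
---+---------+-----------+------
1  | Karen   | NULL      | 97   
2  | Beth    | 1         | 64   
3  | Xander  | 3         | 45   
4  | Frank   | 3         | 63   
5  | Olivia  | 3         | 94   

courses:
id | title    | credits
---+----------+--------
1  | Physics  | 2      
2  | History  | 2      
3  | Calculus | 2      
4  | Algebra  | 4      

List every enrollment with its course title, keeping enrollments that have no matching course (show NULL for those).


LEFT JOIN keeps every row from enrollments (the left table); where course_id has no match in courses, the course columns become NULL. Walk through each enrollment:
  - enrollment 1 (Karen): course_id=NULL, no match -> kept with NULL
  - enrollment 2 (Beth): course_id=1 -> matches Physics
  - enrollment 3 (Xander): course_id=3 -> matches Calculus
  - enrollment 4 (Frank): course_id=3 -> matches Calculus
  - enrollment 5 (Olivia): course_id=3 -> matches Calculus
All 5 rows appear; 1 has NULL course.

SQL:
SELECT a.student, b.title AS course
FROM enrollments a
LEFT JOIN courses b ON a.course_id = b.id

Result:
student | course  
--------+---------
Karen   | NULL    
Beth    | Physics 
Xander  | Calculus
Frank   | Calculus
Olivia  | Calculus


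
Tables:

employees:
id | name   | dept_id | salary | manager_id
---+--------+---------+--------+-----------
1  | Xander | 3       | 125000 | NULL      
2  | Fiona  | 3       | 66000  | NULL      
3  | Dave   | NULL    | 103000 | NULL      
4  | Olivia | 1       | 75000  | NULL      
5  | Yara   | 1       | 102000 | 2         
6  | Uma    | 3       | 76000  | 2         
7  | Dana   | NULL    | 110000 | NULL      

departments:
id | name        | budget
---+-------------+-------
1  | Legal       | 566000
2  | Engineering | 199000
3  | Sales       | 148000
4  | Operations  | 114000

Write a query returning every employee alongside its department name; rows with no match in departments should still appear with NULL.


LEFT JOIN keeps every row from employees (the left table); where dept_id has no match in departments, the department columns become NULL. Walk through each employee:
  - employee 1 (Xander): dept_id=3 -> matches Sales
  - employee 2 (Fiona): dept_id=3 -> matches Sales
  - employee 3 (Dave): dept_id=NULL, no match -> kept with NULL
  - employee 4 (Olivia): dept_id=1 -> matches Legal
  - employee 5 (Yara): dept_id=1 -> matches Legal
  - employee 6 (Uma): dept_id=3 -> matches Sales
  - employee 7 (Dana): dept_id=NULL, no match -> kept with NULL
All 7 rows appear; 2 have NULL department.

SQL:
SELECT a.name, b.name AS department
FROM employees a
LEFT JOIN departments b ON a.dept_id = b.id

Result:
name   | department
-------+-----------
Xander | Sales     
Fiona  | Sales     
Dave   | NULL      
Olivia | Legal     
Yara   | Legal     
Uma    | Sales     
Dana   | NULL      


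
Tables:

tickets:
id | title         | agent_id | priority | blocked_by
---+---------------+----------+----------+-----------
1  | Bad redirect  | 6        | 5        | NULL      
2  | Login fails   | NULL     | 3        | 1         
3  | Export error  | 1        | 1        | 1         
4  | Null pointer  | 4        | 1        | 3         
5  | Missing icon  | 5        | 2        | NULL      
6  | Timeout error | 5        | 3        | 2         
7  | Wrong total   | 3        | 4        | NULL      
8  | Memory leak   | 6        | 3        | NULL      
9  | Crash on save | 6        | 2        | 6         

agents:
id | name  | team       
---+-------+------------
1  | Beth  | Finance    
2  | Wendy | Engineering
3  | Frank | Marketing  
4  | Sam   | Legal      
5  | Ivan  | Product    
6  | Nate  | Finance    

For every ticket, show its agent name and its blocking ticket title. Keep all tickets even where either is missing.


Two LEFT JOINs from the same base table tickets: one to agents via agent_id, one to tickets itself via blocked_by. Both are LEFT so every ticket is preserved.
Match against agents:
  - ticket 1 (Bad redirect): agent_id=6 -> matches Nate
  - ticket 2 (Login fails): agent_id=NULL, no match -> kept with NULL
  - ticket 3 (Export error): agent_id=1 -> matches Beth
  - ticket 4 (Null pointer): agent_id=4 -> matches Sam
  - ticket 5 (Missing icon): agent_id=5 -> matches Ivan
  - ticket 6 (Timeout error): agent_id=5 -> matches Ivan
  - ticket 7 (Wrong total): agent_id=3 -> matches Frank
  - ticket 8 (Memory leak): agent_id=6 -> matches Nate
  - ticket 9 (Crash on save): agent_id=6 -> matches Nate
Match against tickets (self):
  - ticket 1 (Bad redirect): blocked_by=NULL -> NULL
  - ticket 2 (Login fails): blocked_by=1 -> Bad redirect
  - ticket 3 (Export error): blocked_by=1 -> Bad redirect
  - ticket 4 (Null pointer): blocked_by=3 -> Export error
  - ticket 5 (Missing icon): blocked_by=NULL -> NULL
  - ticket 6 (Timeout error): blocked_by=2 -> Login fails
  - ticket 7 (Wrong total): blocked_by=NULL -> NULL
  - ticket 8 (Memory leak): blocked_by=NULL -> NULL
  - ticket 9 (Crash on save): blocked_by=6 -> Timeout error

SQL:
SELECT a.title, b.name AS agent, c.title AS blocked_by
FROM tickets a
LEFT JOIN agents b ON a.agent_id = b.id
LEFT JOIN tickets c ON a.blocked_by = c.id

Result:
title         | agent | blocked_by   
--------------+-------+--------------
Bad redirect  | Nate  | NULL         
Login fails   | NULL  | Bad redirect 
Export error  | Beth  | Bad redirect 
Null pointer  | Sam   | Export error 
Missing icon  | Ivan  | NULL         
Timeout error | Ivan  | Login fails  
Wrong total   | Frank | NULL         
Memory leak   | Nate  | NULL         
Crash on save | Nate  | Timeout error


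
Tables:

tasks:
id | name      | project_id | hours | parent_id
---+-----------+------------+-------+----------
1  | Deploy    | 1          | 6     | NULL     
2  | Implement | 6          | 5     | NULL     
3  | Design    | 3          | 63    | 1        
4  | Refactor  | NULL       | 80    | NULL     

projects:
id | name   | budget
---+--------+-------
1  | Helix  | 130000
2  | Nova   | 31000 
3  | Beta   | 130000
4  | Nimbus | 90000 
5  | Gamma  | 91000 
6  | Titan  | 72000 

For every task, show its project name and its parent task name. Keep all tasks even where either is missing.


Two LEFT JOINs from the same base table tasks: one to projects via project_id, one to tasks itself via parent_id. Both are LEFT so every task is preserved.
Match against projects:
  - task 1 (Deploy): project_id=1 -> matches Helix
  - task 2 (Implement): project_id=6 -> matches Titan
  - task 3 (Design): project_id=3 -> matches Beta
  - task 4 (Refactor): project_id=NULL, no match -> kept with NULL
Match against tasks (self):
  - task 1 (Deploy): parent_id=NULL -> NULL
  - task 2 (Implement): parent_id=NULL -> NULL
  - task 3 (Design): parent_id=1 -> Deploy
  - task 4 (Refactor): parent_id=NULL -> NULL

SQL:
SELECT a.name, b.name AS project, c.name AS parent
FROM tasks a
LEFT JOIN projects b ON a.project_id = b.id
LEFT JOIN tasks c ON a.parent_id = c.id

Result:
name      | project | parent
----------+---------+-------
Deploy    | Helix   | NULL  
Implement | Titan   | NULL  
Design    | Beta    | Deploy
Refactor  | NULL    | NULL  


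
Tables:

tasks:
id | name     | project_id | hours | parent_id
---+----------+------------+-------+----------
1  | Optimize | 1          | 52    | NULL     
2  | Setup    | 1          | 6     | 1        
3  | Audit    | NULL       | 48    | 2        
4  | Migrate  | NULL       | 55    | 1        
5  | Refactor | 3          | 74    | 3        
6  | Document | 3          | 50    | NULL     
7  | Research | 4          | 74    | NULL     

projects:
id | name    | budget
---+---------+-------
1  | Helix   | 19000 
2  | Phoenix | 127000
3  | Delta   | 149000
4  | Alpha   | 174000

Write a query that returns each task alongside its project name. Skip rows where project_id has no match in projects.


INNER JOIN keeps only tasks rows whose project_id matches an id in projects. Walk through each task:
  - task 1 (Optimize): project_id=1 -> matches Helix
  - task 2 (Setup): project_id=1 -> matches Helix
  - task 3 (Audit): project_id=NULL, no match -> dropped
  - task 4 (Migrate): project_id=NULL, no match -> dropped
  - task 5 (Refactor): project_id=3 -> matches Delta
  - task 6 (Document): project_id=3 -> matches Delta
  - task 7 (Research): project_id=4 -> matches Alpha
So 2 of 7 rows are dropped.

SQL:
SELECT a.name, b.name AS project
FROM tasks a
INNER JOIN projects b ON a.project_id = b.id

Result:
name     | project
---------+--------
Optimize | Helix  
Setup    | Helix  
Refactor | Delta  
Document | Delta  
Research | Alpha  


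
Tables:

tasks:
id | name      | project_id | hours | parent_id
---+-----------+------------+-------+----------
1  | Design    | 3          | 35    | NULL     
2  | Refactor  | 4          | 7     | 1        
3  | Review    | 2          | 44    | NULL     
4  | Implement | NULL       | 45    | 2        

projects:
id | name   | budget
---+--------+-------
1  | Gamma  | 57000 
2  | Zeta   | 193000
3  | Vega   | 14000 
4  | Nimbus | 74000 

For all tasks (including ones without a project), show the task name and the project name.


LEFT JOIN keeps every row from tasks (the left table); where project_id has no match in projects, the project columns become NULL. Walk through each task:
  - task 1 (Design): project_id=3 -> matches Vega
  - task 2 (Refactor): project_id=4 -> matches Nimbus
  - task 3 (Review): project_id=2 -> matches Zeta
  - task 4 (Implement): project_id=NULL, no match -> kept with NULL
All 4 rows appear; 1 has NULL project.

SQL:
SELECT a.name, b.name AS project
FROM tasks a
LEFT JOIN projects b ON a.project_id = b.id

Result:
name      | project
----------+--------
Design    | Vega   
Refactor  | Nimbus 
Review    | Zeta   
Implement | NULL   


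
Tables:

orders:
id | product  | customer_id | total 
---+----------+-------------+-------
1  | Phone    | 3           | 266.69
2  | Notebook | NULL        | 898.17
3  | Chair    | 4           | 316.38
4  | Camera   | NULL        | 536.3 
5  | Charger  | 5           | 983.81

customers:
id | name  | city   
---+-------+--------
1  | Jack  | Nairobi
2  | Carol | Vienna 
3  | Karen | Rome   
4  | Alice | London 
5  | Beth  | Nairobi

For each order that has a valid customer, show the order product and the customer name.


INNER JOIN keeps only orders rows whose customer_id matches an id in customers. Walk through each order:
  - order 1 (Phone): customer_id=3 -> matches Karen
  - order 2 (Notebook): customer_id=NULL, no match -> dropped
  - order 3 (Chair): customer_id=4 -> matches Alice
  - order 4 (Camera): customer_id=NULL, no match -> dropped
  - order 5 (Charger): customer_id=5 -> matches Beth
So 2 of 5 rows are dropped.

SQL:
SELECT a.product, b.name AS customer
FROM orders a
INNER JOIN customers b ON a.customer_id = b.id

Result:
product | customer
--------+---------
Phone   | Karen   
Chair   | Alice   
Charger | Beth    


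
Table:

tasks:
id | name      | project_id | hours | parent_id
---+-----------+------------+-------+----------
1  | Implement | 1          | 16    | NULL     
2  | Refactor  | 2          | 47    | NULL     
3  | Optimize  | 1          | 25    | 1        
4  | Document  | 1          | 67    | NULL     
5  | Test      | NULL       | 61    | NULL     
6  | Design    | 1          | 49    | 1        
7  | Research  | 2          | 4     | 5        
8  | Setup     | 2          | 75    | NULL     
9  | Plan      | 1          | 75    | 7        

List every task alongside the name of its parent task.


This is a self-join: tasks is joined to a second copy of itself, matching each row's parent_id to another row's id. Use LEFT JOIN so rows with parent_id=NULL are kept.
  - task 1 (Implement): parent_id=NULL -> NULL
  - task 2 (Refactor): parent_id=NULL -> NULL
  - task 3 (Optimize): parent_id=1 -> Implement
  - task 4 (Document): parent_id=NULL -> NULL
  - task 5 (Test): parent_id=NULL -> NULL
  - task 6 (Design): parent_id=1 -> Implement
  - task 7 (Research): parent_id=5 -> Test
  - task 8 (Setup): parent_id=NULL -> NULL
  - task 9 (Plan): parent_id=7 -> Research

SQL:
SELECT a.name AS item, b.name AS parent
FROM tasks a
LEFT JOIN tasks b ON a.parent_id = b.id

Result:
item      | parent   
----------+----------
Implement | NULL     
Refactor  | NULL     
Optimize  | Implement
Document  | NULL     
Test      | NULL     
Design    | Implement
Research  | Test     
Setup     | NULL     
Plan      | Research 


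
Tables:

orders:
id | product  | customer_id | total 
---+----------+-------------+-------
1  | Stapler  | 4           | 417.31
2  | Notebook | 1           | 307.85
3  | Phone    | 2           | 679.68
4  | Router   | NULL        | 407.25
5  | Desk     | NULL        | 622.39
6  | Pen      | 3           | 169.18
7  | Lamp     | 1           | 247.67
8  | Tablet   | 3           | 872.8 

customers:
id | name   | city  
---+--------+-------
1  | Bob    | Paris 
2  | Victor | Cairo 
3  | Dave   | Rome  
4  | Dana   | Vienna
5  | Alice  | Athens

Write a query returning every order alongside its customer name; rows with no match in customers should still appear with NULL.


LEFT JOIN keeps every row from orders (the left table); where customer_id has no match in customers, the customer columns become NULL. Walk through each order:
  - order 1 (Stapler): customer_id=4 -> matches Dana
  - order 2 (Notebook): customer_id=1 -> matches Bob
  - order 3 (Phone): customer_id=2 -> matches Victor
  - order 4 (Router): customer_id=NULL, no match -> kept with NULL
  - order 5 (Desk): customer_id=NULL, no match -> kept with NULL
  - order 6 (Pen): customer_id=3 -> matches Dave
  - order 7 (Lamp): customer_id=1 -> matches Bob
  - order 8 (Tablet): customer_id=3 -> matches Dave
All 8 rows appear; 2 have NULL customer.

SQL:
SELECT a.product, b.name AS customer
FROM orders a
LEFT JOIN customers b ON a.customer_id = b.id

Result:
product  | customer
---------+---------
Stapler  | Dana    
Notebook | Bob     
Phone    | Victor  
Router   | NULL    
Desk     | NULL    
Pen      | Dave    
Lamp     | Bob     
Tablet   | Dave    


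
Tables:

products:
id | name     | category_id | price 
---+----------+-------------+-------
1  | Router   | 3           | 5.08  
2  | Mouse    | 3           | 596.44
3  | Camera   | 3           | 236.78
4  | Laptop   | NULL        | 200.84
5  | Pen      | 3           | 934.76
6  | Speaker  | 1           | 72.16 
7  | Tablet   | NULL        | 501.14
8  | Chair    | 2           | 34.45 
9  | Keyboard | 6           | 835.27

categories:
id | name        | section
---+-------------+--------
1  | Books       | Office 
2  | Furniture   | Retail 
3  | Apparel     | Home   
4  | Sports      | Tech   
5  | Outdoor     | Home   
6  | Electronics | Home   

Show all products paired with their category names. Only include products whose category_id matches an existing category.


INNER JOIN keeps only products rows whose category_id matches an id in categories. Walk through each product:
  - product 1 (Router): category_id=3 -> matches Apparel
  - product 2 (Mouse): category_id=3 -> matches Apparel
  - product 3 (Camera): category_id=3 -> matches Apparel
  - product 4 (Laptop): category_id=NULL, no match -> dropped
  - product 5 (Pen): category_id=3 -> matches Apparel
  - product 6 (Speaker): category_id=1 -> matches Books
  - product 7 (Tablet): category_id=NULL, no match -> dropped
  - product 8 (Chair): category_id=2 -> matches Furniture
  - product 9 (Keyboard): category_id=6 -> matches Electronics
So 2 of 9 rows are dropped.

SQL:
SELECT a.name, b.name AS category
FROM products a
INNER JOIN categories b ON a.category_id = b.id

Result:
name     | category   
---------+------------
Router   | Apparel    
Mouse    | Apparel    
Camera   | Apparel    
Pen      | Apparel    
Speaker  | Books      
Chair    | Furniture  
Keyboard | Electronics


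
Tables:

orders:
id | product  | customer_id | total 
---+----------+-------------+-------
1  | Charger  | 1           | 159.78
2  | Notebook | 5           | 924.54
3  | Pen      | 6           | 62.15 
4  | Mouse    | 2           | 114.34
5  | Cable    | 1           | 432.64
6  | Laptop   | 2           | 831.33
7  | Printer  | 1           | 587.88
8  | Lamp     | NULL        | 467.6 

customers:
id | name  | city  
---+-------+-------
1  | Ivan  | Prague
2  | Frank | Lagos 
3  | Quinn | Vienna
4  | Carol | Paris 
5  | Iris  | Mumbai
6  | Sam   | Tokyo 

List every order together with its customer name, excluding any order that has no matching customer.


INNER JOIN keeps only orders rows whose customer_id matches an id in customers. Walk through each order:
  - order 1 (Charger): customer_id=1 -> matches Ivan
  - order 2 (Notebook): customer_id=5 -> matches Iris
  - order 3 (Pen): customer_id=6 -> matches Sam
  - order 4 (Mouse): customer_id=2 -> matches Frank
  - order 5 (Cable): customer_id=1 -> matches Ivan
  - order 6 (Laptop): customer_id=2 -> matches Frank
  - order 7 (Printer): customer_id=1 -> matches Ivan
  - order 8 (Lamp): customer_id=NULL, no match -> dropped
So 1 of 8 rows is dropped.

SQL:
SELECT a.product, b.name AS customer
FROM orders a
INNER JOIN customers b ON a.customer_id = b.id

Result:
product  | customer
---------+---------
Charger  | Ivan    
Notebook | Iris    
Pen      | Sam     
Mouse    | Frank   
Cable    | Ivan    
Laptop   | Frank   
Printer  | Ivan    


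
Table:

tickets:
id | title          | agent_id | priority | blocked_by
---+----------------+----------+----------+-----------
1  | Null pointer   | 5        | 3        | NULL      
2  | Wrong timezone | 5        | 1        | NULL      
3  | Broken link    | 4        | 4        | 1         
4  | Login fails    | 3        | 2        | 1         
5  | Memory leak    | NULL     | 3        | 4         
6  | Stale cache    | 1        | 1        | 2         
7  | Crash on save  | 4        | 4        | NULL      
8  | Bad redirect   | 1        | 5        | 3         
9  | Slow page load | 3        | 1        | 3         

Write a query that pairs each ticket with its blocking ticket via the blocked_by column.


This is a self-join: tickets is joined to a second copy of itself, matching each row's blocked_by to another row's id. Use LEFT JOIN so rows with blocked_by=NULL are kept.
  - ticket 1 (Null pointer): blocked_by=NULL -> NULL
  - ticket 2 (Wrong timezone): blocked_by=NULL -> NULL
  - ticket 3 (Broken link): blocked_by=1 -> Null pointer
  - ticket 4 (Login fails): blocked_by=1 -> Null pointer
  - ticket 5 (Memory leak): blocked_by=4 -> Login fails
  - ticket 6 (Stale cache): blocked_by=2 -> Wrong timezone
  - ticket 7 (Crash on save): blocked_by=NULL -> NULL
  - ticket 8 (Bad redirect): blocked_by=3 -> Broken link
  - ticket 9 (Slow page load): blocked_by=3 -> Broken link

SQL:
SELECT a.title AS item, b.title AS blocked_by
FROM tickets a
LEFT JOIN tickets b ON a.blocked_by = b.id

Result:
item           | blocked_by    
---------------+---------------
Null pointer   | NULL          
Wrong timezone | NULL          
Broken link    | Null pointer  
Login fails    | Null pointer  
Memory leak    | Login fails   
Stale cache    | Wrong timezone
Crash on save  | NULL          
Bad redirect   | Broken link   
Slow page load | Broken link   


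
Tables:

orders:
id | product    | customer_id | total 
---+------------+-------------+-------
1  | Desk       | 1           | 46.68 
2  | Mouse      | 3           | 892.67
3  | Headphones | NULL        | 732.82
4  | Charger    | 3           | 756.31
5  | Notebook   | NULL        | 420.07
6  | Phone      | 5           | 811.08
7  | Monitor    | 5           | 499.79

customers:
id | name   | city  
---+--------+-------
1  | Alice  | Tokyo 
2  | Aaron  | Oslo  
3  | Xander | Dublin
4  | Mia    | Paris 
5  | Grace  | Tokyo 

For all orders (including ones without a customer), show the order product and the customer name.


LEFT JOIN keeps every row from orders (the left table); where customer_id has no match in customers, the customer columns become NULL. Walk through each order:
  - order 1 (Desk): customer_id=1 -> matches Alice
  - order 2 (Mouse): customer_id=3 -> matches Xander
  - order 3 (Headphones): customer_id=NULL, no match -> kept with NULL
  - order 4 (Charger): customer_id=3 -> matches Xander
  - order 5 (Notebook): customer_id=NULL, no match -> kept with NULL
  - order 6 (Phone): customer_id=5 -> matches Grace
  - order 7 (Monitor): customer_id=5 -> matches Grace
All 7 rows appear; 2 have NULL customer.

SQL:
SELECT a.product, b.name AS customer
FROM orders a
LEFT JOIN customers b ON a.customer_id = b.id

Result:
product    | customer
-----------+---------
Desk       | Alice   
Mouse      | Xander  
Headphones | NULL    
Charger    | Xander  
Notebook   | NULL    
Phone      | Grace   
Monitor    | Grace   


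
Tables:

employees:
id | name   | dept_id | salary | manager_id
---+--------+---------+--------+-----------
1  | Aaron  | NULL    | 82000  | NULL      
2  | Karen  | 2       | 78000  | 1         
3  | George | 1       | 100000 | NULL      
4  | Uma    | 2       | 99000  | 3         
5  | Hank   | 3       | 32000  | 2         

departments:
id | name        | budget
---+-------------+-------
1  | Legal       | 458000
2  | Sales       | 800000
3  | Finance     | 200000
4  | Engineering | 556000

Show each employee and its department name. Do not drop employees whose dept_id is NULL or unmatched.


LEFT JOIN keeps every row from employees (the left table); where dept_id has no match in departments, the department columns become NULL. Walk through each employee:
  - employee 1 (Aaron): dept_id=NULL, no match -> kept with NULL
  - employee 2 (Karen): dept_id=2 -> matches Sales
  - employee 3 (George): dept_id=1 -> matches Legal
  - employee 4 (Uma): dept_id=2 -> matches Sales
  - employee 5 (Hank): dept_id=3 -> matches Finance
All 5 rows appear; 1 has NULL department.

SQL:
SELECT a.name, b.name AS department
FROM employees a
LEFT JOIN departments b ON a.dept_id = b.id

Result:
name   | department
-------+-----------
Aaron  | NULL      
Karen  | Sales     
George | Legal     
Uma    | Sales     
Hank   | Finance   


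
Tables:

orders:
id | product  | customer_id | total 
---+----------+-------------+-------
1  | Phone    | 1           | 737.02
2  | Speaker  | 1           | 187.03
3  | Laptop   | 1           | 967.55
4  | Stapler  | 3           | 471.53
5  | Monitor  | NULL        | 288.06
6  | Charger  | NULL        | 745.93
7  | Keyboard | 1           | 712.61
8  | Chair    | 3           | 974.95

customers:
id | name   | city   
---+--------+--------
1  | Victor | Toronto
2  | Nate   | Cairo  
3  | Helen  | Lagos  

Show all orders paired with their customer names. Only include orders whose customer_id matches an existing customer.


INNER JOIN keeps only orders rows whose customer_id matches an id in customers. Walk through each order:
  - order 1 (Phone): customer_id=1 -> matches Victor
  - order 2 (Speaker): customer_id=1 -> matches Victor
  - order 3 (Laptop): customer_id=1 -> matches Victor
  - order 4 (Stapler): customer_id=3 -> matches Helen
  - order 5 (Monitor): customer_id=NULL, no match -> dropped
  - order 6 (Charger): customer_id=NULL, no match -> dropped
  - order 7 (Keyboard): customer_id=1 -> matches Victor
  - order 8 (Chair): customer_id=3 -> matches Helen
So 2 of 8 rows are dropped.

SQL:
SELECT a.product, b.name AS customer
FROM orders a
INNER JOIN customers b ON a.customer_id = b.id

Result:
product  | customer
---------+---------
Phone    | Victor  
Speaker  | Victor  
Laptop   | Victor  
Stapler  | Helen   
Keyboard | Victor  
Chair    | Helen   


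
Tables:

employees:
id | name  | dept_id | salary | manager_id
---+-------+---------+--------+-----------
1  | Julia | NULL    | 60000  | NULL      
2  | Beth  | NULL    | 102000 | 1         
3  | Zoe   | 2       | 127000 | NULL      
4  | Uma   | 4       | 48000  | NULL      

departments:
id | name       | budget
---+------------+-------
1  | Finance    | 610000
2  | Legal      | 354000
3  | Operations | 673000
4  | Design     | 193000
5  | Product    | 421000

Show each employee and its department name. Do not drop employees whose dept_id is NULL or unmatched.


LEFT JOIN keeps every row from employees (the left table); where dept_id has no match in departments, the department columns become NULL. Walk through each employee:
  - employee 1 (Julia): dept_id=NULL, no match -> kept with NULL
  - employee 2 (Beth): dept_id=NULL, no match -> kept with NULL
  - employee 3 (Zoe): dept_id=2 -> matches Legal
  - employee 4 (Uma): dept_id=4 -> matches Design
All 4 rows appear; 2 have NULL department.

SQL:
SELECT a.name, b.name AS department
FROM employees a
LEFT JOIN departments b ON a.dept_id = b.id

Result:
name  | department
------+-----------
Julia | NULL      
Beth  | NULL      
Zoe   | Legal     
Uma   | Design    


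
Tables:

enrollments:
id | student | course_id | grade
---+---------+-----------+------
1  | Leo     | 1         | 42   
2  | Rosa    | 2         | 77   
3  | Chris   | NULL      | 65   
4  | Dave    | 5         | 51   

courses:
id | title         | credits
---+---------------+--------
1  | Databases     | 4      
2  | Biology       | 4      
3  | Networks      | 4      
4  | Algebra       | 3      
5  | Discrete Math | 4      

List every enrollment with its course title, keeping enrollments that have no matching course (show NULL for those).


LEFT JOIN keeps every row from enrollments (the left table); where course_id has no match in courses, the course columns become NULL. Walk through each enrollment:
  - enrollment 1 (Leo): course_id=1 -> matches Databases
  - enrollment 2 (Rosa): course_id=2 -> matches Biology
  - enrollment 3 (Chris): course_id=NULL, no match -> kept with NULL
  - enrollment 4 (Dave): course_id=5 -> matches Discrete Math
All 4 rows appear; 1 has NULL course.

SQL:
SELECT a.student, b.title AS course
FROM enrollments a
LEFT JOIN courses b ON a.course_id = b.id

Result:
student | course       
--------+--------------
Leo     | Databases    
Rosa    | Biology      
Chris   | NULL         
Dave    | Discrete Math


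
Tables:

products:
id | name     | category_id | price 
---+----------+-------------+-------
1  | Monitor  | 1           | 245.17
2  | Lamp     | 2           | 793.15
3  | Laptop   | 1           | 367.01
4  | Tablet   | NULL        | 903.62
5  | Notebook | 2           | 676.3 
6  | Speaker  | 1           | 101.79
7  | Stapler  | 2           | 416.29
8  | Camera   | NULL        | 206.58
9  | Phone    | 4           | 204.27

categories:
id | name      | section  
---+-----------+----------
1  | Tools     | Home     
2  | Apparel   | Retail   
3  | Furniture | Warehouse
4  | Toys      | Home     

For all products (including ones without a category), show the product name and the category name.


LEFT JOIN keeps every row from products (the left table); where category_id has no match in categories, the category columns become NULL. Walk through each product:
  - product 1 (Monitor): category_id=1 -> matches Tools
  - product 2 (Lamp): category_id=2 -> matches Apparel
  - product 3 (Laptop): category_id=1 -> matches Tools
  - product 4 (Tablet): category_id=NULL, no match -> kept with NULL
  - product 5 (Notebook): category_id=2 -> matches Apparel
  - product 6 (Speaker): category_id=1 -> matches Tools
  - product 7 (Stapler): category_id=2 -> matches Apparel
  - product 8 (Camera): category_id=NULL, no match -> kept with NULL
  - product 9 (Phone): category_id=4 -> matches Toys
All 9 rows appear; 2 have NULL category.

SQL:
SELECT a.name, b.name AS category
FROM products a
LEFT JOIN categories b ON a.category_id = b.id

Result:
name     | category
---------+---------
Monitor  | Tools   
Lamp     | Apparel 
Laptop   | Tools   
Tablet   | NULL    
Notebook | Apparel 
Speaker  | Tools   
Stapler  | Apparel 
Camera   | NULL    
Phone    | Toys    


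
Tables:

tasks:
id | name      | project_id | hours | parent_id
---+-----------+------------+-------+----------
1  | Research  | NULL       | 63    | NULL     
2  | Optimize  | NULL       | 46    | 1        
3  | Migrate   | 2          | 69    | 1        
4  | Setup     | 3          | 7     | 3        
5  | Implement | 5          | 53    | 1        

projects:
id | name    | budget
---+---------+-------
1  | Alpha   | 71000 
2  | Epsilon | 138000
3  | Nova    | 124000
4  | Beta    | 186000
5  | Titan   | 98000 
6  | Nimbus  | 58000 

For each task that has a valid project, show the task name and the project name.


INNER JOIN keeps only tasks rows whose project_id matches an id in projects. Walk through each task:
  - task 1 (Research): project_id=NULL, no match -> dropped
  - task 2 (Optimize): project_id=NULL, no match -> dropped
  - task 3 (Migrate): project_id=2 -> matches Epsilon
  - task 4 (Setup): project_id=3 -> matches Nova
  - task 5 (Implement): project_id=5 -> matches Titan
So 2 of 5 rows are dropped.

SQL:
SELECT a.name, b.name AS project
FROM tasks a
INNER JOIN projects b ON a.project_id = b.id

Result:
name      | project
----------+--------
Migrate   | Epsilon
Setup     | Nova   
Implement | Titan  


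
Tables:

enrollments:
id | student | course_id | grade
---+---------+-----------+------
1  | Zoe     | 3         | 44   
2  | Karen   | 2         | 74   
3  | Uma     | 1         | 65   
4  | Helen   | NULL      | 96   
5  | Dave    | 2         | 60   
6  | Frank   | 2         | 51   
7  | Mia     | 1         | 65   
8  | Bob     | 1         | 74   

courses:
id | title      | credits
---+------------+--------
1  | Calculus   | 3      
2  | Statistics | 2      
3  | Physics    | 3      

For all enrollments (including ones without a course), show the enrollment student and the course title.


LEFT JOIN keeps every row from enrollments (the left table); where course_id has no match in courses, the course columns become NULL. Walk through each enrollment:
  - enrollment 1 (Zoe): course_id=3 -> matches Physics
  - enrollment 2 (Karen): course_id=2 -> matches Statistics
  - enrollment 3 (Uma): course_id=1 -> matches Calculus
  - enrollment 4 (Helen): course_id=NULL, no match -> kept with NULL
  - enrollment 5 (Dave): course_id=2 -> matches Statistics
  - enrollment 6 (Frank): course_id=2 -> matches Statistics
  - enrollment 7 (Mia): course_id=1 -> matches Calculus
  - enrollment 8 (Bob): course_id=1 -> matches Calculus
All 8 rows appear; 1 has NULL course.

SQL:
SELECT a.student, b.title AS course
FROM enrollments a
LEFT JOIN courses b ON a.course_id = b.id

Result:
student | course    
--------+-----------
Zoe     | Physics   
Karen   | Statistics
Uma     | Calculus  
Helen   | NULL      
Dave    | Statistics
Frank   | Statistics
Mia     | Calculus  
Bob     | Calculus  


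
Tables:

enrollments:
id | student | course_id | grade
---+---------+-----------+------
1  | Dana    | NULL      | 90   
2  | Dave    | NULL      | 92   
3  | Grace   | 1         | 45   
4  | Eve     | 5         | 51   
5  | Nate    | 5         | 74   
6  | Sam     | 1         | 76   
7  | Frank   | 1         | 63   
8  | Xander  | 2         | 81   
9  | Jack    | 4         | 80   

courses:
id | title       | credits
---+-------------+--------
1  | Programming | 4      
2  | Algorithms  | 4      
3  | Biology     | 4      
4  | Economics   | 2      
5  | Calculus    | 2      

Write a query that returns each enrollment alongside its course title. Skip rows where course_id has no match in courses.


INNER JOIN keeps only enrollments rows whose course_id matches an id in courses. Walk through each enrollment:
  - enrollment 1 (Dana): course_id=NULL, no match -> dropped
  - enrollment 2 (Dave): course_id=NULL, no match -> dropped
  - enrollment 3 (Grace): course_id=1 -> matches Programming
  - enrollment 4 (Eve): course_id=5 -> matches Calculus
  - enrollment 5 (Nate): course_id=5 -> matches Calculus
  - enrollment 6 (Sam): course_id=1 -> matches Programming
  - enrollment 7 (Frank): course_id=1 -> matches Programming
  - enrollment 8 (Xander): course_id=2 -> matches Algorithms
  - enrollment 9 (Jack): course_id=4 -> matches Economics
So 2 of 9 rows are dropped.

SQL:
SELECT a.student, b.title AS course
FROM enrollments a
INNER JOIN courses b ON a.course_id = b.id

Result:
student | course     
--------+------------
Grace   | Programming
Eve     | Calculus   
Nate    | Calculus   
Sam     | Programming
Frank   | Programming
Xander  | Algorithms 
Jack    | Economics  


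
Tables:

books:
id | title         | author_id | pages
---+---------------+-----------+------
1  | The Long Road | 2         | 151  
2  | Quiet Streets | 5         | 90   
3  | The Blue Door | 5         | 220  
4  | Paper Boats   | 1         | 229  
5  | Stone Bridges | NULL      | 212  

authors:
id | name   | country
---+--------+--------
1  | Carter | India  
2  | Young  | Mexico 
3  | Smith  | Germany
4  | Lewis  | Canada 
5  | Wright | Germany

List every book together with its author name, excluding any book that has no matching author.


INNER JOIN keeps only books rows whose author_id matches an id in authors. Walk through each book:
  - book 1 (The Long Road): author_id=2 -> matches Young
  - book 2 (Quiet Streets): author_id=5 -> matches Wright
  - book 3 (The Blue Door): author_id=5 -> matches Wright
  - book 4 (Paper Boats): author_id=1 -> matches Carter
  - book 5 (Stone Bridges): author_id=NULL, no match -> dropped
So 1 of 5 rows is dropped.

SQL:
SELECT a.title, b.name AS author
FROM books a
INNER JOIN authors b ON a.author_id = b.id

Result:
title         | author
--------------+-------
The Long Road | Young 
Quiet Streets | Wright
The Blue Door | Wright
Paper Boats   | Carter
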